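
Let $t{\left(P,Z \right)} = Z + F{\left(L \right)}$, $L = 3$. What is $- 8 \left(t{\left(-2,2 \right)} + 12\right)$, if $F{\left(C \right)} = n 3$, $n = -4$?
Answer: $-16$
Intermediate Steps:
$F{\left(C \right)} = -12$ ($F{\left(C \right)} = \left(-4\right) 3 = -12$)
$t{\left(P,Z \right)} = -12 + Z$ ($t{\left(P,Z \right)} = Z - 12 = -12 + Z$)
$- 8 \left(t{\left(-2,2 \right)} + 12\right) = - 8 \left(\left(-12 + 2\right) + 12\right) = - 8 \left(-10 + 12\right) = \left(-8\right) 2 = -16$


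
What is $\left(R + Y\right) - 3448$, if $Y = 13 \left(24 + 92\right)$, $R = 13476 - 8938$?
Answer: $2598$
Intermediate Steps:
$R = 4538$ ($R = 13476 - 8938 = 4538$)
$Y = 1508$ ($Y = 13 \cdot 116 = 1508$)
$\left(R + Y\right) - 3448 = \left(4538 + 1508\right) - 3448 = 6046 - 3448 = 2598$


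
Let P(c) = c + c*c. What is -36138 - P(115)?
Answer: -49478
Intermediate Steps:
P(c) = c + c**2
-36138 - P(115) = -36138 - 115*(1 + 115) = -36138 - 115*116 = -36138 - 1*13340 = -36138 - 13340 = -49478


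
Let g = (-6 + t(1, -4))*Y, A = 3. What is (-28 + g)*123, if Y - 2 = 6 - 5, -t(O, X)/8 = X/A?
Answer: -1722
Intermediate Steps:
t(O, X) = -8*X/3
Y = 3 (Y = 2 + (6 - 5) = 2 + 1 = 3)
g = 14 (g = (-6 - 8/3*(-4))*3 = (-6 + 32/3)*3 = (14/3)*3 = 14)
(-28 + g)*123 = (-28 + 14)*123 = -14*123 = -1722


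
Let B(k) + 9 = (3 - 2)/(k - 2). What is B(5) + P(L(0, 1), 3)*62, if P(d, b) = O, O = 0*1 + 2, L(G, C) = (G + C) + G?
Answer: 346/3 ≈ 115.33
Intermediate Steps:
B(k) = -9 + 1/(-2 + k) (B(k) = -9 + (3 - 2)/(k - 2) = -9 + 1/(-2 + k))
L(G, C) = C + 2*G (L(G, C) = (C + G) + G = C + 2*G)
O = 2 (O = 0 + 2 = 2)
P(d, b) = 2
B(5) + P(L(0, 1), 3)*62 = (19 - 9*5)/(-2 + 5) + 2*62 = (19 - 45)/3 + 124 = (⅓)*(-26) + 124 = -26/3 + 124 = 346/3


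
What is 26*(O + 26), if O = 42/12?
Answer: 767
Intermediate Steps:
O = 7/2 (O = 42*(1/12) = 7/2 ≈ 3.5000)
26*(O + 26) = 26*(7/2 + 26) = 26*(59/2) = 767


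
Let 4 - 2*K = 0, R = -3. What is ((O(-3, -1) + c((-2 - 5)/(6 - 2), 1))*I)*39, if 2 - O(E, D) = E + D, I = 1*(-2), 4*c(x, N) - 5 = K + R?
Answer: -546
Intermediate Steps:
K = 2 (K = 2 - ½*0 = 2 + 0 = 2)
c(x, N) = 1 (c(x, N) = 5/4 + (2 - 3)/4 = 5/4 + (¼)*(-1) = 5/4 - ¼ = 1)
I = -2
O(E, D) = 2 - D - E (O(E, D) = 2 - (E + D) = 2 - (D + E) = 2 + (-D - E) = 2 - D - E)
((O(-3, -1) + c((-2 - 5)/(6 - 2), 1))*I)*39 = (((2 - 1*(-1) - 1*(-3)) + 1)*(-2))*39 = (((2 + 1 + 3) + 1)*(-2))*39 = ((6 + 1)*(-2))*39 = (7*(-2))*39 = -14*39 = -546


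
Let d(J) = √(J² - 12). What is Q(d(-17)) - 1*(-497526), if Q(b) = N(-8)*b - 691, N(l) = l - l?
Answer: 496835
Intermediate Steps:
N(l) = 0
d(J) = √(-12 + J²)
Q(b) = -691 (Q(b) = 0*b - 691 = 0 - 691 = -691)
Q(d(-17)) - 1*(-497526) = -691 - 1*(-497526) = -691 + 497526 = 496835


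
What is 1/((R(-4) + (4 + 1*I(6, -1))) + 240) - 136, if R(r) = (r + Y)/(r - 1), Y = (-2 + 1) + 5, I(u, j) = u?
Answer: -33999/250 ≈ -136.00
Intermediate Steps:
Y = 4 (Y = -1 + 5 = 4)
R(r) = (4 + r)/(-1 + r) (R(r) = (r + 4)/(r - 1) = (4 + r)/(-1 + r))
1/((R(-4) + (4 + 1*I(6, -1))) + 240) - 136 = 1/(((4 - 4)/(-1 - 4) + (4 + 1*6)) + 240) - 136 = 1/((0/(-5) + (4 + 6)) + 240) - 136 = 1/((-⅕*0 + 10) + 240) - 136 = 1/((0 + 10) + 240) - 136 = 1/(10 + 240) - 136 = 1/250 - 136 = -33999/250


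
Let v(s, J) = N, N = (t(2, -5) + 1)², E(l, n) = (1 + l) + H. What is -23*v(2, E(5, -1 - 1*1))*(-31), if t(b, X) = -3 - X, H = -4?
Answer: 6417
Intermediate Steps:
E(l, n) = -3 + l (E(l, n) = (1 + l) - 4 = -3 + l)
N = 9 (N = ((-3 - 1*(-5)) + 1)² = ((-3 + 5) + 1)² = (2 + 1)² = 3² = 9)
v(s, J) = 9
-23*v(2, E(5, -1 - 1*1))*(-31) = -23*9*(-31) = -207*(-31) = 6417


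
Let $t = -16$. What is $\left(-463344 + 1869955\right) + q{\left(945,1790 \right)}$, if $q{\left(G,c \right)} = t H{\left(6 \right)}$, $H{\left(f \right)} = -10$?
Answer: $1406771$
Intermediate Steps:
$q{\left(G,c \right)} = 160$ ($q{\left(G,c \right)} = \left(-16\right) \left(-10\right) = 160$)
$\left(-463344 + 1869955\right) + q{\left(945,1790 \right)} = \left(-463344 + 1869955\right) + 160 = 1406611 + 160 = 1406771$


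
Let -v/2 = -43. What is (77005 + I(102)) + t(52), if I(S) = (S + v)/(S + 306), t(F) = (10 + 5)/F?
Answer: 204219247/2652 ≈ 77006.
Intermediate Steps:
v = 86 (v = -2*(-43) = 86)
t(F) = 15/F
I(S) = (86 + S)/(306 + S) (I(S) = (S + 86)/(S + 306) = (86 + S)/(306 + S))
(77005 + I(102)) + t(52) = (77005 + (86 + 102)/(306 + 102)) + 15/52 = (77005 + 188/408) + 15*(1/52) = (77005 + (1/408)*188) + 15/52 = (77005 + 47/102) + 15/52 = 7854557/102 + 15/52 = 204219247/2652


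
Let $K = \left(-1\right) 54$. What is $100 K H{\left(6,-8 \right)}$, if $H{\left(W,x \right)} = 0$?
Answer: $0$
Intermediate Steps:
$K = -54$
$100 K H{\left(6,-8 \right)} = 100 \left(-54\right) 0 = \left(-5400\right) 0 = 0$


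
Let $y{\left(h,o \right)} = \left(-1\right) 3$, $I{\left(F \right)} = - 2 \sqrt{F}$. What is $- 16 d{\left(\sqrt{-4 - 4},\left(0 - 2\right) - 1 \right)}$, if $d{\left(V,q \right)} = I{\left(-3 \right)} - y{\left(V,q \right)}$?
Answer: $-48 + 32 i \sqrt{3} \approx -48.0 + 55.426 i$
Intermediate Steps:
$y{\left(h,o \right)} = -3$
$d{\left(V,q \right)} = 3 - 2 i \sqrt{3}$ ($d{\left(V,q \right)} = - 2 \sqrt{-3} - -3 = - 2 i \sqrt{3} + 3 = 3 - 2 i \sqrt{3}$)
$- 16 d{\left(\sqrt{-4 - 4},\left(0 - 2\right) - 1 \right)} = - 16 \left(3 - 2 i \sqrt{3}\right) = -48 + 32 i \sqrt{3}$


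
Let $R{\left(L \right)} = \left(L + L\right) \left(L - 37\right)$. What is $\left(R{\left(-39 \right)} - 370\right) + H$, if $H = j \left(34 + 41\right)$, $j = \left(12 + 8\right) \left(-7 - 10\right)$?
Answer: $-19942$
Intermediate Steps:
$R{\left(L \right)} = 2 L \left(-37 + L\right)$
$j = -340$ ($j = 20 \left(-17\right) = -340$)
$H = -25500$ ($H = - 340 \left(34 + 41\right) = \left(-340\right) 75 = -25500$)
$\left(R{\left(-39 \right)} - 370\right) + H = \left(2 \left(-39\right) \left(-37 - 39\right) - 370\right) - 25500 = \left(2 \left(-39\right) \left(-76\right) - 370\right) - 25500 = \left(5928 - 370\right) - 25500 = 5558 - 25500 = -19942$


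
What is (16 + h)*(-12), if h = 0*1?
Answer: -192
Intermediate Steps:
h = 0
(16 + h)*(-12) = (16 + 0)*(-12) = 16*(-12) = -192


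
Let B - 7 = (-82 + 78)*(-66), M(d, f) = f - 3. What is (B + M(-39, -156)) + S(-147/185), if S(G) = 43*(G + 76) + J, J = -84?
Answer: 603439/185 ≈ 3261.8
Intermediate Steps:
M(d, f) = -3 + f
B = 271 (B = 7 + (-82 + 78)*(-66) = 7 - 4*(-66) = 7 + 264 = 271)
S(G) = 3184 + 43*G (S(G) = 43*(G + 76) - 84 = 43*(76 + G) - 84 = (3268 + 43*G) - 84 = 3184 + 43*G)
(B + M(-39, -156)) + S(-147/185) = (271 + (-3 - 156)) + (3184 + 43*(-147/185)) = (271 - 159) + (3184 + 43*(-147*1/185)) = 112 + (3184 + 43*(-147/185)) = 112 + (3184 - 6321/185) = 112 + 582719/185 = 603439/185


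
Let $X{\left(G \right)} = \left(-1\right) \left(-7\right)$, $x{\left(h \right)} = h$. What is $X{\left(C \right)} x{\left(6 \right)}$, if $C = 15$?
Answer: $42$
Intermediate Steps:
$X{\left(G \right)} = 7$
$X{\left(C \right)} x{\left(6 \right)} = 7 \cdot 6 = 42$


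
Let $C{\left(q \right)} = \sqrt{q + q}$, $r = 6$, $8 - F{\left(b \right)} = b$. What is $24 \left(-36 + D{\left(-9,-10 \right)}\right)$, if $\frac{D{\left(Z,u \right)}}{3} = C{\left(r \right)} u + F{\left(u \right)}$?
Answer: $432 - 1440 \sqrt{3} \approx -2062.2$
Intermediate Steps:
$F{\left(b \right)} = 8 - b$
$C{\left(q \right)} = \sqrt{2} \sqrt{q}$ ($C{\left(q \right)} = \sqrt{2 q} = \sqrt{2} \sqrt{q}$)
$D{\left(Z,u \right)} = 24 - 3 u + 6 u \sqrt{3}$ ($D{\left(Z,u \right)} = 3 \left(\sqrt{2} \sqrt{6} u - \left(-8 + u\right)\right) = 3 \left(2 \sqrt{3} u - \left(-8 + u\right)\right) = 3 \left(2 u \sqrt{3} - \left(-8 + u\right)\right) = 3 \left(8 - u + 2 u \sqrt{3}\right) = 24 - 3 u + 6 u \sqrt{3}$)
$24 \left(-36 + D{\left(-9,-10 \right)}\right) = 24 \left(-36 + \left(24 - -30 + 6 \left(-10\right) \sqrt{3}\right)\right) = 24 \left(-36 + \left(24 + 30 - 60 \sqrt{3}\right)\right) = 24 \left(-36 + \left(54 - 60 \sqrt{3}\right)\right) = 24 \left(18 - 60 \sqrt{3}\right) = 432 - 1440 \sqrt{3}$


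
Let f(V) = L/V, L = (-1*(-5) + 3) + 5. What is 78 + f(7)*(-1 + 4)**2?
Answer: 663/7 ≈ 94.714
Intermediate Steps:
L = 13 (L = (5 + 3) + 5 = 8 + 5 = 13)
f(V) = 13/V
78 + f(7)*(-1 + 4)**2 = 78 + (13/7)*(-1 + 4)**2 = 78 + (13*(1/7))*3**2 = 78 + (13/7)*9 = 78 + 117/7 = 663/7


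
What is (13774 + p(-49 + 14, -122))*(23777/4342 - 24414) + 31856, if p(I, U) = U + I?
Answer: -111001230895/334 ≈ -3.3234e+8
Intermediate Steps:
p(I, U) = I + U
(13774 + p(-49 + 14, -122))*(23777/4342 - 24414) + 31856 = (13774 + ((-49 + 14) - 122))*(23777/4342 - 24414) + 31856 = (13774 + (-35 - 122))*(23777*(1/4342) - 24414) + 31856 = (13774 - 157)*(1829/334 - 24414) + 31856 = 13617*(-8152447/334) + 31856 = -111011870799/334 + 31856 = -111001230895/334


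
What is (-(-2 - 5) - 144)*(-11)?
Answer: 1507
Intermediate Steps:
(-(-2 - 5) - 144)*(-11) = (-1*(-7) - 144)*(-11) = (7 - 144)*(-11) = -137*(-11) = 1507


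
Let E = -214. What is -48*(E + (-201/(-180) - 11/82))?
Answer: 2096092/205 ≈ 10225.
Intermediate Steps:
-48*(E + (-201/(-180) - 11/82)) = -48*(-214 + (-201/(-180) - 11/82)) = -48*(-214 + (-201*(-1/180) - 11*1/82)) = -48*(-214 + (67/60 - 11/82)) = -48*(-214 + 2417/2460) = -48*(-524023/2460) = 2096092/205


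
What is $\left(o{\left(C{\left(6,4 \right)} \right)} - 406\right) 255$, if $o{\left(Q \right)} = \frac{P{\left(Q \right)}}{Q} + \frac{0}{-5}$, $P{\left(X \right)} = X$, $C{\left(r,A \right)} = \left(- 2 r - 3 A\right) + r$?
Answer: $-103275$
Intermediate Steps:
$C{\left(r,A \right)} = - r - 3 A$ ($C{\left(r,A \right)} = \left(- 3 A - 2 r\right) + r = - r - 3 A$)
$o{\left(Q \right)} = 1$ ($o{\left(Q \right)} = \frac{Q}{Q} + \frac{0}{-5} = 1 + 0 \left(- \frac{1}{5}\right) = 1 + 0 = 1$)
$\left(o{\left(C{\left(6,4 \right)} \right)} - 406\right) 255 = \left(1 - 406\right) 255 = \left(-405\right) 255 = -103275$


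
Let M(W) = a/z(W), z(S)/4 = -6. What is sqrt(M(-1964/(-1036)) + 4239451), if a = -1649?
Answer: sqrt(610490838)/12 ≈ 2059.0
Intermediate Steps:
z(S) = -24 (z(S) = 4*(-6) = -24)
M(W) = 1649/24 (M(W) = -1649/(-24) = -1649*(-1/24) = 1649/24)
sqrt(M(-1964/(-1036)) + 4239451) = sqrt(1649/24 + 4239451) = sqrt(101748473/24) = sqrt(610490838)/12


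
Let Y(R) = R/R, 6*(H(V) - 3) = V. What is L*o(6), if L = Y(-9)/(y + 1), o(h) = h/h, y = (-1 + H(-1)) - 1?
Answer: 6/11 ≈ 0.54545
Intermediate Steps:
H(V) = 3 + V/6
Y(R) = 1
y = 5/6 (y = (-1 + (3 + (1/6)*(-1))) - 1 = (-1 + (3 - 1/6)) - 1 = (-1 + 17/6) - 1 = 11/6 - 1 = 5/6 ≈ 0.83333)
o(h) = 1
L = 6/11 (L = 1/(5/6 + 1) = 1/(11/6) = (6/11)*1 = 6/11 ≈ 0.54545)
L*o(6) = (6/11)*1 = 6/11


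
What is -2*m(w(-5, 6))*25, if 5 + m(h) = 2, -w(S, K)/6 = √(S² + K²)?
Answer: 150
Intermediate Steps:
w(S, K) = -6*√(K² + S²) (w(S, K) = -6*√(S² + K²) = -6*√(K² + S²))
m(h) = -3 (m(h) = -5 + 2 = -3)
-2*m(w(-5, 6))*25 = -2*(-3)*25 = 6*25 = 150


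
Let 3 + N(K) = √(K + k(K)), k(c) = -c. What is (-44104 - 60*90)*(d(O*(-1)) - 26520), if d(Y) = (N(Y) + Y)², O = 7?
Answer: 1307895680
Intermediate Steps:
N(K) = -3 (N(K) = -3 + √(K - K) = -3 + √0 = -3 + 0 = -3)
d(Y) = (-3 + Y)²
(-44104 - 60*90)*(d(O*(-1)) - 26520) = (-44104 - 60*90)*((-3 + 7*(-1))² - 26520) = (-44104 - 5400)*((-3 - 7)² - 26520) = -49504*((-10)² - 26520) = -49504*(100 - 26520) = -49504*(-26420) = 1307895680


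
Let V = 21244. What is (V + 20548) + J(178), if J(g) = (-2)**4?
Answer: 41808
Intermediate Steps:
J(g) = 16
(V + 20548) + J(178) = (21244 + 20548) + 16 = 41792 + 16 = 41808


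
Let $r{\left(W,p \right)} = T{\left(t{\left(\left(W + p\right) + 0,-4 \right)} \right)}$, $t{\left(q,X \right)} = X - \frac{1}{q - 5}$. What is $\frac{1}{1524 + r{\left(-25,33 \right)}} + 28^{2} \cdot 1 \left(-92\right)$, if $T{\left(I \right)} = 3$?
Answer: $- \frac{110139455}{1527} \approx -72128.0$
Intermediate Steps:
$t{\left(q,X \right)} = X - \frac{1}{-5 + q}$
$r{\left(W,p \right)} = 3$
$\frac{1}{1524 + r{\left(-25,33 \right)}} + 28^{2} \cdot 1 \left(-92\right) = \frac{1}{1524 + 3} + 28^{2} \cdot 1 \left(-92\right) = \frac{1}{1527} + 784 \left(-92\right) = \frac{1}{1527} - 72128 = - \frac{110139455}{1527}$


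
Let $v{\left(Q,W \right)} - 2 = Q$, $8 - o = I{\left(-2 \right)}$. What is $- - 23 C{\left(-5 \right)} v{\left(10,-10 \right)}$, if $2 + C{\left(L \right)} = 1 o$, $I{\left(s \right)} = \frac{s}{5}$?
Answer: $\frac{8832}{5} \approx 1766.4$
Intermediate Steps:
$I{\left(s \right)} = \frac{s}{5}$ ($I{\left(s \right)} = s \frac{1}{5} = \frac{s}{5}$)
$o = \frac{42}{5}$ ($o = 8 - \frac{1}{5} \left(-2\right) = 8 - - \frac{2}{5} = 8 + \frac{2}{5} = \frac{42}{5} \approx 8.4$)
$v{\left(Q,W \right)} = 2 + Q$
$C{\left(L \right)} = \frac{32}{5}$ ($C{\left(L \right)} = -2 + 1 \cdot \frac{42}{5} = -2 + \frac{42}{5} = \frac{32}{5}$)
$- - 23 C{\left(-5 \right)} v{\left(10,-10 \right)} = - \left(-23\right) \frac{32}{5} \left(2 + 10\right) = - \frac{\left(-736\right) 12}{5} = \left(-1\right) \left(- \frac{8832}{5}\right) = \frac{8832}{5}$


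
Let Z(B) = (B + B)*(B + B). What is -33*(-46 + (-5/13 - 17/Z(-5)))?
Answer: 1997193/1300 ≈ 1536.3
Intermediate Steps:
Z(B) = 4*B² (Z(B) = (2*B)*(2*B) = 4*B²)
-33*(-46 + (-5/13 - 17/Z(-5))) = -33*(-46 + (-5/13 - 17/(4*(-5)²))) = -33*(-46 + (-5*1/13 - 17/(4*25))) = -33*(-46 + (-5/13 - 17/100)) = -33*(-46 - 721/1300) = -33*(-60521/1300) = 1997193/1300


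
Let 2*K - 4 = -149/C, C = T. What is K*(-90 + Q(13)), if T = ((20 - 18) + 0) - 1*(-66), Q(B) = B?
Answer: -9471/136 ≈ -69.640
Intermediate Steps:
T = 68 (T = (2 + 0) + 66 = 2 + 66 = 68)
C = 68
K = 123/136 (K = 2 + (-149/68)/2 = 2 + (-149*1/68)/2 = 2 + (1/2)*(-149/68) = 2 - 149/136 = 123/136 ≈ 0.90441)
K*(-90 + Q(13)) = 123*(-90 + 13)/136 = (123/136)*(-77) = -9471/136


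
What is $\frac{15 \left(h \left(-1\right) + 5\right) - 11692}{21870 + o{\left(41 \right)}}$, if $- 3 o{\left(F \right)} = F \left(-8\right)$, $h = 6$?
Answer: $- \frac{35121}{65938} \approx -0.53264$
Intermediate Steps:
$o{\left(F \right)} = \frac{8 F}{3}$ ($o{\left(F \right)} = - \frac{F \left(-8\right)}{3} = - \frac{\left(-8\right) F}{3} = \frac{8 F}{3}$)
$\frac{15 \left(h \left(-1\right) + 5\right) - 11692}{21870 + o{\left(41 \right)}} = \frac{15 \left(6 \left(-1\right) + 5\right) - 11692}{21870 + \frac{8}{3} \cdot 41} = \frac{15 \left(-6 + 5\right) - 11692}{21870 + \frac{328}{3}} = \frac{15 \left(-1\right) - 11692}{\frac{65938}{3}} = \left(-15 - 11692\right) \frac{3}{65938} = \left(-11707\right) \frac{3}{65938} = - \frac{35121}{65938}$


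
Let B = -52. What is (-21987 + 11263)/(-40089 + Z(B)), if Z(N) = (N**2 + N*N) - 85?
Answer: 5362/17383 ≈ 0.30846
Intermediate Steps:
Z(N) = -85 + 2*N**2 (Z(N) = (N**2 + N**2) - 85 = 2*N**2 - 85 = -85 + 2*N**2)
(-21987 + 11263)/(-40089 + Z(B)) = (-21987 + 11263)/(-40089 + (-85 + 2*(-52)**2)) = -10724/(-40089 + (-85 + 2*2704)) = -10724/(-40089 + (-85 + 5408)) = -10724/(-40089 + 5323) = -10724/(-34766) = -10724*(-1/34766) = 5362/17383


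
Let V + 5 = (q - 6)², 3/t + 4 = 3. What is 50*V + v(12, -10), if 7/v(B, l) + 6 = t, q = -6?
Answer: 62543/9 ≈ 6949.2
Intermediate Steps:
t = -3 (t = 3/(-4 + 3) = 3/(-1) = 3*(-1) = -3)
V = 139 (V = -5 + (-6 - 6)² = -5 + (-12)² = -5 + 144 = 139)
v(B, l) = -7/9 (v(B, l) = 7/(-6 - 3) = 7/(-9) = 7*(-⅑) = -7/9)
50*V + v(12, -10) = 50*139 - 7/9 = 6950 - 7/9 = 62543/9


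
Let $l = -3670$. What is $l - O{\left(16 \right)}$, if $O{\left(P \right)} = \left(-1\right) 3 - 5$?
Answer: $-3662$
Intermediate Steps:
$O{\left(P \right)} = -8$ ($O{\left(P \right)} = -3 - 5 = -8$)
$l - O{\left(16 \right)} = -3670 - -8 = -3670 + 8 = -3662$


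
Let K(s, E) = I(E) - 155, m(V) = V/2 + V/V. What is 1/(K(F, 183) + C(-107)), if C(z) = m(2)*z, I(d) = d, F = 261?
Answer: -1/186 ≈ -0.0053763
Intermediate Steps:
m(V) = 1 + V/2 (m(V) = V*(½) + 1 = V/2 + 1 = 1 + V/2)
K(s, E) = -155 + E (K(s, E) = E - 155 = -155 + E)
C(z) = 2*z (C(z) = (1 + (½)*2)*z = (1 + 1)*z = 2*z)
1/(K(F, 183) + C(-107)) = 1/((-155 + 183) + 2*(-107)) = 1/(28 - 214) = 1/(-186) = -1/186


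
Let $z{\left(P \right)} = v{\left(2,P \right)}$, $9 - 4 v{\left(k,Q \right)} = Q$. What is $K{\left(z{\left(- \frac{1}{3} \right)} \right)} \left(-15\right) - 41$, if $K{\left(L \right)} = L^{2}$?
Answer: $- \frac{368}{3} \approx -122.67$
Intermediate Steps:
$v{\left(k,Q \right)} = \frac{9}{4} - \frac{Q}{4}$
$z{\left(P \right)} = \frac{9}{4} - \frac{P}{4}$
$K{\left(z{\left(- \frac{1}{3} \right)} \right)} \left(-15\right) - 41 = \left(\frac{9}{4} - \frac{\left(-1\right) \frac{1}{3}}{4}\right)^{2} \left(-15\right) - 41 = \left(\frac{9}{4} - - \frac{1}{12}\right)^{2} \left(-15\right) - 41 = \left(\frac{9}{4} + \frac{1}{12}\right)^{2} \left(-15\right) - 41 = \left(\frac{7}{3}\right)^{2} \left(-15\right) - 41 = \frac{49}{9} \left(-15\right) - 41 = - \frac{245}{3} - 41 = - \frac{368}{3}$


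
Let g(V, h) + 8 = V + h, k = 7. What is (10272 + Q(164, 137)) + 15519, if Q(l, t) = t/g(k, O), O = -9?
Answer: 257773/10 ≈ 25777.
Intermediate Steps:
g(V, h) = -8 + V + h (g(V, h) = -8 + (V + h) = -8 + V + h)
Q(l, t) = -t/10 (Q(l, t) = t/(-8 + 7 - 9) = t/(-10) = t*(-⅒) = -t/10)
(10272 + Q(164, 137)) + 15519 = (10272 - ⅒*137) + 15519 = (10272 - 137/10) + 15519 = 102583/10 + 15519 = 257773/10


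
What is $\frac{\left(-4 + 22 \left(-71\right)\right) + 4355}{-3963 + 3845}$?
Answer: $- \frac{2789}{118} \approx -23.636$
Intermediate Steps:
$\frac{\left(-4 + 22 \left(-71\right)\right) + 4355}{-3963 + 3845} = \frac{\left(-4 - 1562\right) + 4355}{-118} = \left(-1566 + 4355\right) \left(- \frac{1}{118}\right) = 2789 \left(- \frac{1}{118}\right) = - \frac{2789}{118}$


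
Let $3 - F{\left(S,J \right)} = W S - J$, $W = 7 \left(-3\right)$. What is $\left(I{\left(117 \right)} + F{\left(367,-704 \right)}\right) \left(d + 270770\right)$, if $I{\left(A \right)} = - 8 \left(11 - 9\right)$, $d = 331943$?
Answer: $4212963870$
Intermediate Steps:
$I{\left(A \right)} = -16$ ($I{\left(A \right)} = \left(-8\right) 2 = -16$)
$W = -21$
$F{\left(S,J \right)} = 3 + J + 21 S$ ($F{\left(S,J \right)} = 3 - \left(- 21 S - J\right) = 3 - \left(- J - 21 S\right) = 3 + \left(J + 21 S\right) = 3 + J + 21 S$)
$\left(I{\left(117 \right)} + F{\left(367,-704 \right)}\right) \left(d + 270770\right) = \left(-16 + \left(3 - 704 + 21 \cdot 367\right)\right) \left(331943 + 270770\right) = \left(-16 + \left(3 - 704 + 7707\right)\right) 602713 = \left(-16 + 7006\right) 602713 = 6990 \cdot 602713 = 4212963870$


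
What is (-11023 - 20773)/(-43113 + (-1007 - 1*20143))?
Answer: 31796/64263 ≈ 0.49478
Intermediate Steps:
(-11023 - 20773)/(-43113 + (-1007 - 1*20143)) = -31796/(-43113 + (-1007 - 20143)) = -31796/(-43113 - 21150) = -31796/(-64263) = -31796*(-1/64263) = 31796/64263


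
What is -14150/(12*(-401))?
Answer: 7075/2406 ≈ 2.9406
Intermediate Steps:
-14150/(12*(-401)) = -14150/(-4812) = -14150*(-1/4812) = 7075/2406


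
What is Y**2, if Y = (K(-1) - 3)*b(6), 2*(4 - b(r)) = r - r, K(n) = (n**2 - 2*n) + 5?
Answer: 400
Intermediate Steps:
K(n) = 5 + n**2 - 2*n
b(r) = 4 (b(r) = 4 - (r - r)/2 = 4 - 1/2*0 = 4 + 0 = 4)
Y = 20 (Y = ((5 + (-1)**2 - 2*(-1)) - 3)*4 = ((5 + 1 + 2) - 3)*4 = (8 - 3)*4 = 5*4 = 20)
Y**2 = 20**2 = 400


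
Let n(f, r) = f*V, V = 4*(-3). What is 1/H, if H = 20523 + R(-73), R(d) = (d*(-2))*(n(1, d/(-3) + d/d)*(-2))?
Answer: 1/24027 ≈ 4.1620e-5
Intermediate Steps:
V = -12
n(f, r) = -12*f (n(f, r) = f*(-12) = -12*f)
R(d) = -48*d (R(d) = (d*(-2))*(-12*1*(-2)) = (-2*d)*(-12*(-2)) = -2*d*24 = -48*d)
H = 24027 (H = 20523 - 48*(-73) = 20523 + 3504 = 24027)
1/H = 1/24027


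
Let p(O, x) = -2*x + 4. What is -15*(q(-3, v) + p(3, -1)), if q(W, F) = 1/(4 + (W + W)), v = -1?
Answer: -165/2 ≈ -82.500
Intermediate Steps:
q(W, F) = 1/(4 + 2*W)
p(O, x) = 4 - 2*x
-15*(q(-3, v) + p(3, -1)) = -15*(1/(2*(2 - 3)) + (4 - 2*(-1))) = -15*((½)/(-1) + (4 + 2)) = -15*((½)*(-1) + 6) = -15*(-½ + 6) = -15*11/2 = -165/2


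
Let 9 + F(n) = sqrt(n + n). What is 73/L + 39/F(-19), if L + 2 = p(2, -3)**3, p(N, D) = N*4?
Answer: (-19233*I + 73*sqrt(38))/(510*(sqrt(38) + 9*I)) ≈ -2.8064 - 2.0203*I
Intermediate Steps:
p(N, D) = 4*N
F(n) = -9 + sqrt(2)*sqrt(n) (F(n) = -9 + sqrt(n + n) = -9 + sqrt(2*n) = -9 + sqrt(2)*sqrt(n))
L = 510 (L = -2 + (4*2)**3 = -2 + 8**3 = -2 + 512 = 510)
73/L + 39/F(-19) = 73/510 + 39/(-9 + sqrt(2)*sqrt(-19)) = 73*(1/510) + 39/(-9 + sqrt(2)*(I*sqrt(19))) = 73/510 + 39/(-9 + I*sqrt(38))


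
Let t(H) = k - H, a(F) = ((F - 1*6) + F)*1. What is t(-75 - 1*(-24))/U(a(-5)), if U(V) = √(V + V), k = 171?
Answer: -111*I*√2/4 ≈ -39.244*I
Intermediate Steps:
a(F) = -6 + 2*F (a(F) = ((F - 6) + F)*1 = ((-6 + F) + F)*1 = (-6 + 2*F)*1 = -6 + 2*F)
U(V) = √2*√V (U(V) = √(2*V) = √2*√V)
t(H) = 171 - H
t(-75 - 1*(-24))/U(a(-5)) = (171 - (-75 - 1*(-24)))/((√2*√(-6 + 2*(-5)))) = (171 - (-75 + 24))/((√2*√(-6 - 10))) = (171 - 1*(-51))/((√2*√(-16))) = (171 + 51)/((√2*(4*I))) = 222/((4*I*√2)) = 222*(-I*√2/8) = -111*I*√2/4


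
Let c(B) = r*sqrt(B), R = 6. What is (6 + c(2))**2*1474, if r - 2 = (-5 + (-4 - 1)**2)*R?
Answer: 43931096 + 2157936*sqrt(2) ≈ 4.6983e+7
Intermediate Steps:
r = 122 (r = 2 + (-5 + (-4 - 1)**2)*6 = 2 + (-5 + (-5)**2)*6 = 2 + (-5 + 25)*6 = 2 + 20*6 = 2 + 120 = 122)
c(B) = 122*sqrt(B)
(6 + c(2))**2*1474 = (6 + 122*sqrt(2))**2*1474 = 1474*(6 + 122*sqrt(2))**2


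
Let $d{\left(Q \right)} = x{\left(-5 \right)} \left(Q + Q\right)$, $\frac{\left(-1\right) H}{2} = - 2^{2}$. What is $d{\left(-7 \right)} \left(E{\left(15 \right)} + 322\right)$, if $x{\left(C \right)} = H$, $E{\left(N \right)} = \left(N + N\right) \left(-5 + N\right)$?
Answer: $-69664$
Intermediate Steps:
$E{\left(N \right)} = 2 N \left(-5 + N\right)$
$H = 8$ ($H = - 2 \left(- 2^{2}\right) = - 2 \left(\left(-1\right) 4\right) = \left(-2\right) \left(-4\right) = 8$)
$x{\left(C \right)} = 8$
$d{\left(Q \right)} = 16 Q$ ($d{\left(Q \right)} = 8 \left(Q + Q\right) = 8 \cdot 2 Q = 16 Q$)
$d{\left(-7 \right)} \left(E{\left(15 \right)} + 322\right) = 16 \left(-7\right) \left(2 \cdot 15 \left(-5 + 15\right) + 322\right) = - 112 \left(2 \cdot 15 \cdot 10 + 322\right) = - 112 \left(300 + 322\right) = \left(-112\right) 622 = -69664$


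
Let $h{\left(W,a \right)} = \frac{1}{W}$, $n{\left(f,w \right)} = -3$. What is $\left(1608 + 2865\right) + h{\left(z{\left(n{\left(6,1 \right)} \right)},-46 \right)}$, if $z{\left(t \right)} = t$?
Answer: $\frac{13418}{3} \approx 4472.7$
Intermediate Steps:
$\left(1608 + 2865\right) + h{\left(z{\left(n{\left(6,1 \right)} \right)},-46 \right)} = \left(1608 + 2865\right) + \frac{1}{-3} = 4473 - \frac{1}{3} = \frac{13418}{3}$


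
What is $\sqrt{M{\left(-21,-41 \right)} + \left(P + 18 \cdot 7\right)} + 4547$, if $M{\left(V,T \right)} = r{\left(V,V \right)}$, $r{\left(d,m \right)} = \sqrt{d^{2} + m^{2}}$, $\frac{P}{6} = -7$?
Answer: $4547 + \sqrt{84 + 21 \sqrt{2}} \approx 4557.7$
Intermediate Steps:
$P = -42$ ($P = 6 \left(-7\right) = -42$)
$M{\left(V,T \right)} = \sqrt{2} \sqrt{V^{2}}$ ($M{\left(V,T \right)} = \sqrt{V^{2} + V^{2}} = \sqrt{2 V^{2}} = \sqrt{2} \sqrt{V^{2}}$)
$\sqrt{M{\left(-21,-41 \right)} + \left(P + 18 \cdot 7\right)} + 4547 = \sqrt{\sqrt{2} \sqrt{\left(-21\right)^{2}} + \left(-42 + 18 \cdot 7\right)} + 4547 = \sqrt{\sqrt{2} \sqrt{441} + \left(-42 + 126\right)} + 4547 = \sqrt{\sqrt{2} \cdot 21 + 84} + 4547 = \sqrt{21 \sqrt{2} + 84} + 4547 = \sqrt{84 + 21 \sqrt{2}} + 4547 = 4547 + \sqrt{84 + 21 \sqrt{2}}$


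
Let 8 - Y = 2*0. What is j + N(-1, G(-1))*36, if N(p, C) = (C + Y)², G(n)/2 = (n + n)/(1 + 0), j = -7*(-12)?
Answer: 660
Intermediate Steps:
j = 84
Y = 8 (Y = 8 - 2*0 = 8 - 1*0 = 8 + 0 = 8)
G(n) = 4*n (G(n) = 2*((n + n)/(1 + 0)) = 2*((2*n)/1) = 2*((2*n)*1) = 2*(2*n) = 4*n)
N(p, C) = (8 + C)² (N(p, C) = (C + 8)² = (8 + C)²)
j + N(-1, G(-1))*36 = 84 + (8 + 4*(-1))²*36 = 84 + (8 - 4)²*36 = 84 + 4²*36 = 84 + 16*36 = 84 + 576 = 660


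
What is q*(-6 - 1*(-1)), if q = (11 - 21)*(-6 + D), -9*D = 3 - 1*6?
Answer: -850/3 ≈ -283.33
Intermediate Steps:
D = ⅓ (D = -(3 - 1*6)/9 = -(3 - 6)/9 = -⅑*(-3) = ⅓ ≈ 0.33333)
q = 170/3 (q = (11 - 21)*(-6 + ⅓) = -10*(-17/3) = 170/3 ≈ 56.667)
q*(-6 - 1*(-1)) = 170*(-6 - 1*(-1))/3 = 170*(-6 + 1)/3 = (170/3)*(-5) = -850/3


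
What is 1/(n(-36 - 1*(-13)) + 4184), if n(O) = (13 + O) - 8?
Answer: 1/4166 ≈ 0.00024004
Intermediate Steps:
n(O) = 5 + O
1/(n(-36 - 1*(-13)) + 4184) = 1/((5 + (-36 - 1*(-13))) + 4184) = 1/((5 + (-36 + 13)) + 4184) = 1/((5 - 23) + 4184) = 1/(-18 + 4184) = 1/4166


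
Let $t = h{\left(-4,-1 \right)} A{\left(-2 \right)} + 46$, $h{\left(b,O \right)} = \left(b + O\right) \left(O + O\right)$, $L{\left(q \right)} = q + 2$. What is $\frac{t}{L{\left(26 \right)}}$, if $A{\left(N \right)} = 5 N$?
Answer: $- \frac{27}{14} \approx -1.9286$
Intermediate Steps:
$L{\left(q \right)} = 2 + q$
$h{\left(b,O \right)} = 2 O \left(O + b\right)$ ($h{\left(b,O \right)} = \left(O + b\right) 2 O = 2 O \left(O + b\right)$)
$t = -54$ ($t = 2 \left(-1\right) \left(-1 - 4\right) 5 \left(-2\right) + 46 = 2 \left(-1\right) \left(-5\right) \left(-10\right) + 46 = 10 \left(-10\right) + 46 = -100 + 46 = -54$)
$\frac{t}{L{\left(26 \right)}} = - \frac{54}{2 + 26} = - \frac{54}{28} = \left(-54\right) \frac{1}{28} = - \frac{27}{14}$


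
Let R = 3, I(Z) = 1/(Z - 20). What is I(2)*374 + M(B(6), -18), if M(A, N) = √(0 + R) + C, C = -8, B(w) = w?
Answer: -259/9 + √3 ≈ -27.046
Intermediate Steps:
I(Z) = 1/(-20 + Z)
M(A, N) = -8 + √3 (M(A, N) = √(0 + 3) - 8 = √3 - 8 = -8 + √3)
I(2)*374 + M(B(6), -18) = 374/(-20 + 2) + (-8 + √3) = 374/(-18) + (-8 + √3) = -1/18*374 + (-8 + √3) = -187/9 + (-8 + √3) = -259/9 + √3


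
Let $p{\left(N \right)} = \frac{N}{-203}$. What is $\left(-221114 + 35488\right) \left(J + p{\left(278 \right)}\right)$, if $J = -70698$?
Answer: $\frac{380585593496}{29} \approx 1.3124 \cdot 10^{10}$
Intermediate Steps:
$p{\left(N \right)} = - \frac{N}{203}$ ($p{\left(N \right)} = N \left(- \frac{1}{203}\right) = - \frac{N}{203}$)
$\left(-221114 + 35488\right) \left(J + p{\left(278 \right)}\right) = \left(-221114 + 35488\right) \left(-70698 - \frac{278}{203}\right) = - 185626 \left(-70698 - \frac{278}{203}\right) = \left(-185626\right) \left(- \frac{14351972}{203}\right) = \frac{380585593496}{29}$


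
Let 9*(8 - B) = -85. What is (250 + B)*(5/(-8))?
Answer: -12035/72 ≈ -167.15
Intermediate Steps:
B = 157/9 (B = 8 - 1/9*(-85) = 8 + 85/9 = 157/9 ≈ 17.444)
(250 + B)*(5/(-8)) = (250 + 157/9)*(5/(-8)) = 2407*(5*(-1/8))/9 = (2407/9)*(-5/8) = -12035/72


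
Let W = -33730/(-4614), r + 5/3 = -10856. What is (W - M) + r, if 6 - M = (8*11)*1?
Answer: -8280866/769 ≈ -10768.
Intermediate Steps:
M = -82 (M = 6 - 8*11 = 6 - 88 = -82)
r = -32573/3 (r = -5/3 - 10856 = -32573/3 ≈ -10858.)
W = 16865/2307 (W = -33730*(-1/4614) = 16865/2307 ≈ 7.3104)
(W - M) + r = (16865/2307 - 1*(-82)) - 32573/3 = (16865/2307 + 82) - 32573/3 = 206039/2307 - 32573/3 = -8280866/769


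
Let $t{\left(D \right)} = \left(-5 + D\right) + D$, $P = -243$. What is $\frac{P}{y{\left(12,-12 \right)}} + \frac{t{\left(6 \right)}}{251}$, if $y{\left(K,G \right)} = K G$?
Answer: $\frac{6889}{4016} \approx 1.7154$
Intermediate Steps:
$y{\left(K,G \right)} = G K$
$t{\left(D \right)} = -5 + 2 D$
$\frac{P}{y{\left(12,-12 \right)}} + \frac{t{\left(6 \right)}}{251} = - \frac{243}{\left(-12\right) 12} + \frac{-5 + 2 \cdot 6}{251} = - \frac{243}{-144} + \left(-5 + 12\right) \frac{1}{251} = \left(-243\right) \left(- \frac{1}{144}\right) + 7 \cdot \frac{1}{251} = \frac{27}{16} + \frac{7}{251} = \frac{6889}{4016}$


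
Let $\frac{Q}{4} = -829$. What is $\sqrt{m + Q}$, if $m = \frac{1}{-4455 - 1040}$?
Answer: $\frac{i \sqrt{100126708395}}{5495} \approx 57.585 i$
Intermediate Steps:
$Q = -3316$ ($Q = 4 \left(-829\right) = -3316$)
$m = - \frac{1}{5495}$ ($m = \frac{1}{-5495} = - \frac{1}{5495} \approx -0.00018198$)
$\sqrt{m + Q} = \sqrt{- \frac{1}{5495} - 3316} = \sqrt{- \frac{18221421}{5495}} = \frac{i \sqrt{100126708395}}{5495}$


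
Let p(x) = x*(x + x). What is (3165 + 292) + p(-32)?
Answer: 5505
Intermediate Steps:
p(x) = 2*x² (p(x) = x*(2*x) = 2*x²)
(3165 + 292) + p(-32) = (3165 + 292) + 2*(-32)² = 3457 + 2*1024 = 3457 + 2048 = 5505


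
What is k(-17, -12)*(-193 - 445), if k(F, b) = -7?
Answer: 4466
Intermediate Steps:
k(-17, -12)*(-193 - 445) = -7*(-193 - 445) = -7*(-638) = 4466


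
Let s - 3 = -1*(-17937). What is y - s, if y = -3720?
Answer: -21660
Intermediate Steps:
s = 17940 (s = 3 - 1*(-17937) = 3 + 17937 = 17940)
y - s = -3720 - 1*17940 = -3720 - 17940 = -21660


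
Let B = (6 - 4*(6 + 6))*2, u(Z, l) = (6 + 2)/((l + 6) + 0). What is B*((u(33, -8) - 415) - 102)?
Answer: 43764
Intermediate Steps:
u(Z, l) = 8/(6 + l) (u(Z, l) = 8/((6 + l) + 0) = 8/(6 + l))
B = -84 (B = (6 - 4*12)*2 = (6 - 48)*2 = -42*2 = -84)
B*((u(33, -8) - 415) - 102) = -84*((8/(6 - 8) - 415) - 102) = -84*((8/(-2) - 415) - 102) = -84*((8*(-1/2) - 415) - 102) = -84*((-4 - 415) - 102) = -84*(-419 - 102) = -84*(-521) = 43764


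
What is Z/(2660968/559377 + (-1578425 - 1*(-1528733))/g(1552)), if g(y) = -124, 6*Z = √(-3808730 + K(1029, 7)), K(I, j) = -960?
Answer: 8463*I*√3809690/20590426 ≈ 0.80224*I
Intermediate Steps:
Z = I*√3809690/6 (Z = √(-3808730 - 960)/6 = √(-3809690)/6 = (I*√3809690)/6 = I*√3809690/6 ≈ 325.31*I)
Z/(2660968/559377 + (-1578425 - 1*(-1528733))/g(1552)) = (I*√3809690/6)/(2660968/559377 + (-1578425 - 1*(-1528733))/(-124)) = (I*√3809690/6)/(2660968*(1/559377) + (-1578425 + 1528733)*(-1/124)) = (I*√3809690/6)/(3896/819 - 49692*(-1/124)) = (I*√3809690/6)/(3896/819 + 12423/31) = (I*√3809690/6)/(10295213/25389) = (I*√3809690/6)*(25389/10295213) = 8463*I*√3809690/20590426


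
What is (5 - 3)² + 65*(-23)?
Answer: -1491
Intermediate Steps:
(5 - 3)² + 65*(-23) = 2² - 1495 = 4 - 1495 = -1491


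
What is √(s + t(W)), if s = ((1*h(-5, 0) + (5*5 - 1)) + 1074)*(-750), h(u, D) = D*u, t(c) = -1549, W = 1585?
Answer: I*√825049 ≈ 908.32*I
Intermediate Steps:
s = -823500 (s = ((1*(0*(-5)) + (5*5 - 1)) + 1074)*(-750) = ((1*0 + (25 - 1)) + 1074)*(-750) = ((0 + 24) + 1074)*(-750) = (24 + 1074)*(-750) = 1098*(-750) = -823500)
√(s + t(W)) = √(-823500 - 1549) = √(-825049) = I*√825049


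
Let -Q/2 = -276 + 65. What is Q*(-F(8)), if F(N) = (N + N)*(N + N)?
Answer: -108032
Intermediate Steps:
F(N) = 4*N² (F(N) = (2*N)*(2*N) = 4*N²)
Q = 422 (Q = -2*(-276 + 65) = -2*(-211) = 422)
Q*(-F(8)) = 422*(-4*8²) = 422*(-4*64) = 422*(-1*256) = 422*(-256) = -108032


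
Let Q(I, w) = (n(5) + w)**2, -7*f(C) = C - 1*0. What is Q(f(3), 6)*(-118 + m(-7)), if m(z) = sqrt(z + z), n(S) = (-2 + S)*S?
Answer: -52038 + 441*I*sqrt(14) ≈ -52038.0 + 1650.1*I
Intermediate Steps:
f(C) = -C/7 (f(C) = -(C - 1*0)/7 = -(C + 0)/7 = -C/7)
n(S) = S*(-2 + S)
Q(I, w) = (15 + w)**2 (Q(I, w) = (5*(-2 + 5) + w)**2 = (5*3 + w)**2 = (15 + w)**2)
m(z) = sqrt(2)*sqrt(z) (m(z) = sqrt(2*z) = sqrt(2)*sqrt(z))
Q(f(3), 6)*(-118 + m(-7)) = (15 + 6)**2*(-118 + sqrt(2)*sqrt(-7)) = 21**2*(-118 + sqrt(2)*(I*sqrt(7))) = 441*(-118 + I*sqrt(14)) = -52038 + 441*I*sqrt(14)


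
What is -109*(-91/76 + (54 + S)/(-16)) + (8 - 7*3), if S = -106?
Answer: -4498/19 ≈ -236.74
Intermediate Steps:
-109*(-91/76 + (54 + S)/(-16)) + (8 - 7*3) = -109*(-91/76 + (54 - 106)/(-16)) + (8 - 7*3) = -109*(-91*1/76 - 52*(-1/16)) + (8 - 21) = -109*(-91/76 + 13/4) - 13 = -109*39/19 - 13 = -4251/19 - 13 = -4498/19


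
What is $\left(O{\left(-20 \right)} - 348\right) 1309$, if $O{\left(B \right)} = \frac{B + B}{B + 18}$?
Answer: $-429352$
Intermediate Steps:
$O{\left(B \right)} = \frac{2 B}{18 + B}$
$\left(O{\left(-20 \right)} - 348\right) 1309 = \left(2 \left(-20\right) \frac{1}{18 - 20} - 348\right) 1309 = \left(2 \left(-20\right) \frac{1}{-2} - 348\right) 1309 = \left(2 \left(-20\right) \left(- \frac{1}{2}\right) - 348\right) 1309 = \left(20 - 348\right) 1309 = \left(-328\right) 1309 = -429352$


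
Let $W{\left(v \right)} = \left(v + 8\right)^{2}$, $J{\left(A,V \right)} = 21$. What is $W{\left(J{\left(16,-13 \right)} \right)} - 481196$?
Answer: $-480355$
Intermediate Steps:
$W{\left(v \right)} = \left(8 + v\right)^{2}$
$W{\left(J{\left(16,-13 \right)} \right)} - 481196 = \left(8 + 21\right)^{2} - 481196 = 29^{2} - 481196 = 841 - 481196 = -480355$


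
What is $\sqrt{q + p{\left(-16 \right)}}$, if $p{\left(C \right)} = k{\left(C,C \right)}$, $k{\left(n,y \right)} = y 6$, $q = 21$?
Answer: $5 i \sqrt{3} \approx 8.6602 i$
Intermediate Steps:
$k{\left(n,y \right)} = 6 y$
$p{\left(C \right)} = 6 C$
$\sqrt{q + p{\left(-16 \right)}} = \sqrt{21 + 6 \left(-16\right)} = \sqrt{21 - 96} = \sqrt{-75} = 5 i \sqrt{3}$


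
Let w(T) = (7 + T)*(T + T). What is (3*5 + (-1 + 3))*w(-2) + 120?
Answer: -220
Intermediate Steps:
w(T) = 2*T*(7 + T) (w(T) = (7 + T)*(2*T) = 2*T*(7 + T))
(3*5 + (-1 + 3))*w(-2) + 120 = (3*5 + (-1 + 3))*(2*(-2)*(7 - 2)) + 120 = (15 + 2)*(2*(-2)*5) + 120 = 17*(-20) + 120 = -340 + 120 = -220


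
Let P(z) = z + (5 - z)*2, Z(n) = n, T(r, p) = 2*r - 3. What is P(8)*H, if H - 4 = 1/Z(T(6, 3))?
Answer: 74/9 ≈ 8.2222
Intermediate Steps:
T(r, p) = -3 + 2*r
P(z) = 10 - z (P(z) = z + (10 - 2*z) = 10 - z)
H = 37/9 (H = 4 + 1/(-3 + 2*6) = 4 + 1/(-3 + 12) = 4 + 1/9 = 37/9 ≈ 4.1111)
P(8)*H = (10 - 1*8)*(37/9) = (10 - 8)*(37/9) = 2*(37/9) = 74/9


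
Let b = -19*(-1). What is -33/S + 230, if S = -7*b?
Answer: 30623/133 ≈ 230.25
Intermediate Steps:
b = 19
S = -133 (S = -7*19 = -133)
-33/S + 230 = -33/(-133) + 230 = -33*(-1/133) + 230 = 33/133 + 230 = 30623/133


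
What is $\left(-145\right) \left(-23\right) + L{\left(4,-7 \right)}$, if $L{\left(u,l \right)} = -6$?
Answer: $3329$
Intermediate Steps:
$\left(-145\right) \left(-23\right) + L{\left(4,-7 \right)} = \left(-145\right) \left(-23\right) - 6 = 3335 - 6 = 3329$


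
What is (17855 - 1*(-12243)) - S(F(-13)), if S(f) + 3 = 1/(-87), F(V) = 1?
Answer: 2618788/87 ≈ 30101.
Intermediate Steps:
S(f) = -262/87 (S(f) = -3 + 1/(-87) = -3 - 1/87 = -262/87)
(17855 - 1*(-12243)) - S(F(-13)) = (17855 - 1*(-12243)) - 1*(-262/87) = (17855 + 12243) + 262/87 = 30098 + 262/87 = 2618788/87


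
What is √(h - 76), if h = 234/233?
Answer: I*√4071442/233 ≈ 8.66*I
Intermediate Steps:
h = 234/233 (h = 234*(1/233) = 234/233 ≈ 1.0043)
√(h - 76) = √(234/233 - 76) = √(-17474/233) = I*√4071442/233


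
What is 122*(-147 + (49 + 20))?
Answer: -9516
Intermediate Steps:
122*(-147 + (49 + 20)) = 122*(-147 + 69) = 122*(-78) = -9516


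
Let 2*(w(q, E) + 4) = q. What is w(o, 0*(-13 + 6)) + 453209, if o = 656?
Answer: 453533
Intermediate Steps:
w(q, E) = -4 + q/2
w(o, 0*(-13 + 6)) + 453209 = (-4 + (1/2)*656) + 453209 = (-4 + 328) + 453209 = 324 + 453209 = 453533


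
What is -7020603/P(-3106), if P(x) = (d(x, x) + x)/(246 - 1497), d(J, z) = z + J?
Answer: -2927591451/3106 ≈ -9.4256e+5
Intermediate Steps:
d(J, z) = J + z
P(x) = -x/417 (P(x) = ((x + x) + x)/(246 - 1497) = (2*x + x)/(-1251) = (3*x)*(-1/1251) = -x/417)
-7020603/P(-3106) = -7020603/((-1/417*(-3106))) = -7020603/3106/417 = -7020603*417/3106 = -2927591451/3106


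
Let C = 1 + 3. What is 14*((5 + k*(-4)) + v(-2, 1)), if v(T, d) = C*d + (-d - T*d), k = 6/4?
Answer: 56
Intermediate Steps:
C = 4
k = 3/2 (k = 6*(¼) = 3/2 ≈ 1.5000)
v(T, d) = 3*d - T*d (v(T, d) = 4*d + (-d - T*d) = 3*d - T*d)
14*((5 + k*(-4)) + v(-2, 1)) = 14*((5 + (3/2)*(-4)) + 1*(3 - 1*(-2))) = 14*((5 - 6) + 1*(3 + 2)) = 14*(-1 + 1*5) = 14*(-1 + 5) = 14*4 = 56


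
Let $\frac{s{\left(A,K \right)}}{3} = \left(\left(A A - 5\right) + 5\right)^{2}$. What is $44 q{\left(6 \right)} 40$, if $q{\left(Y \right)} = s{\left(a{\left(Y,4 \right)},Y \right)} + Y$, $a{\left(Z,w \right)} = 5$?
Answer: $3310560$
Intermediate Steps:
$s{\left(A,K \right)} = 3 A^{4}$ ($s{\left(A,K \right)} = 3 \left(\left(A A - 5\right) + 5\right)^{2} = 3 \left(\left(A^{2} - 5\right) + 5\right)^{2} = 3 \left(\left(-5 + A^{2}\right) + 5\right)^{2} = 3 \left(A^{2}\right)^{2} = 3 A^{4}$)
$q{\left(Y \right)} = 1875 + Y$ ($q{\left(Y \right)} = 3 \cdot 5^{4} + Y = 3 \cdot 625 + Y = 1875 + Y$)
$44 q{\left(6 \right)} 40 = 44 \left(1875 + 6\right) 40 = 44 \cdot 1881 \cdot 40 = 82764 \cdot 40 = 3310560$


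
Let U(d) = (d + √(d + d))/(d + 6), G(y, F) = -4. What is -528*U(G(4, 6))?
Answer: 1056 - 528*I*√2 ≈ 1056.0 - 746.71*I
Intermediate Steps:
U(d) = (d + √2*√d)/(6 + d) (U(d) = (d + √(2*d))/(6 + d) = (d + √2*√d)/(6 + d))
-528*U(G(4, 6)) = -528*(-4 + √2*√(-4))/(6 - 4) = -528*(-4 + √2*(2*I))/2 = -264*(-4 + 2*I*√2) = -528*(-2 + I*√2) = 1056 - 528*I*√2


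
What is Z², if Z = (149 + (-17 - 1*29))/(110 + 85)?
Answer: 10609/38025 ≈ 0.27900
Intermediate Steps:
Z = 103/195 (Z = (149 + (-17 - 29))/195 = (149 - 46)*(1/195) = 103*(1/195) = 103/195 ≈ 0.52820)
Z² = (103/195)² = 10609/38025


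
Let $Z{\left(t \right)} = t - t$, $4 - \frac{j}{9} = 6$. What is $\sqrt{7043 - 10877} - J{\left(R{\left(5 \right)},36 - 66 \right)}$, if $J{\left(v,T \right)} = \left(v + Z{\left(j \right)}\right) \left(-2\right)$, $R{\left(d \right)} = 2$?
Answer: $4 + 3 i \sqrt{426} \approx 4.0 + 61.919 i$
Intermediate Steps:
$j = -18$ ($j = 36 - 54 = -18$)
$Z{\left(t \right)} = 0$
$J{\left(v,T \right)} = - 2 v$ ($J{\left(v,T \right)} = \left(v + 0\right) \left(-2\right) = v \left(-2\right) = - 2 v$)
$\sqrt{7043 - 10877} - J{\left(R{\left(5 \right)},36 - 66 \right)} = \sqrt{7043 - 10877} - \left(-2\right) 2 = \sqrt{-3834} - -4 = 3 i \sqrt{426} + 4 = 4 + 3 i \sqrt{426}$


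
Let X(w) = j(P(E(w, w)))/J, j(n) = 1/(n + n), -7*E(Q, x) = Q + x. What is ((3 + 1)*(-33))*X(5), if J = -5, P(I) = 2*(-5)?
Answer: -33/25 ≈ -1.3200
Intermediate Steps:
E(Q, x) = -Q/7 - x/7 (E(Q, x) = -(Q + x)/7 = -Q/7 - x/7)
P(I) = -10
j(n) = 1/(2*n)
X(w) = 1/100 (X(w) = ((1/2)/(-10))/(-5) = ((1/2)*(-1/10))*(-1/5) = -1/20*(-1/5) = 1/100)
((3 + 1)*(-33))*X(5) = ((3 + 1)*(-33))*(1/100) = (4*(-33))*(1/100) = -132*1/100 = -33/25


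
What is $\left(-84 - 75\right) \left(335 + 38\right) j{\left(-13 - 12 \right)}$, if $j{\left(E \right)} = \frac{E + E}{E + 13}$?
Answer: $- \frac{494225}{2} \approx -2.4711 \cdot 10^{5}$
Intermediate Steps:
$j{\left(E \right)} = \frac{2 E}{13 + E}$
$\left(-84 - 75\right) \left(335 + 38\right) j{\left(-13 - 12 \right)} = \left(-84 - 75\right) \left(335 + 38\right) \frac{2 \left(-13 - 12\right)}{13 - 25} = \left(-159\right) 373 \cdot 2 \left(-25\right) \frac{1}{13 - 25} = - 59307 \cdot 2 \left(-25\right) \frac{1}{-12} = - 59307 \cdot 2 \left(-25\right) \left(- \frac{1}{12}\right) = \left(-59307\right) \frac{25}{6} = - \frac{494225}{2}$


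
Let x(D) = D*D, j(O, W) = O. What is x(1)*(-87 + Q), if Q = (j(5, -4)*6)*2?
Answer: -27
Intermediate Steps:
x(D) = D**2
Q = 60 (Q = (5*6)*2 = 30*2 = 60)
x(1)*(-87 + Q) = 1**2*(-87 + 60) = 1*(-27) = -27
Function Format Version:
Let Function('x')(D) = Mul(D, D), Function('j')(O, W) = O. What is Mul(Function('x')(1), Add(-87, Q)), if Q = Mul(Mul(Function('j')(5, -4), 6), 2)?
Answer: -27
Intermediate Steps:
Function('x')(D) = Pow(D, 2)
Q = 60 (Q = Mul(Mul(5, 6), 2) = Mul(30, 2) = 60)
Mul(Function('x')(1), Add(-87, Q)) = Mul(Pow(1, 2), Add(-87, 60)) = Mul(1, -27) = -27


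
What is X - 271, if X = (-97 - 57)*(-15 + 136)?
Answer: -18905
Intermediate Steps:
X = -18634 (X = -154*121 = -18634)
X - 271 = -18634 - 271 = -18905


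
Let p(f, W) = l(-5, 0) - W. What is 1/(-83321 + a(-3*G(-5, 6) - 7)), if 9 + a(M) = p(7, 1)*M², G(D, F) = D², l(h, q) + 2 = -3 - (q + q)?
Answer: -1/123674 ≈ -8.0858e-6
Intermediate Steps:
l(h, q) = -5 - 2*q (l(h, q) = -2 + (-3 - (q + q)) = -2 + (-3 - 2*q) = -5 - 2*q)
p(f, W) = -5 - W (p(f, W) = (-5 - 2*0) - W = (-5 + 0) - W = -5 - W)
a(M) = -9 - 6*M² (a(M) = -9 + (-5 - 1*1)*M² = -9 + (-5 - 1)*M² = -9 - 6*M²)
1/(-83321 + a(-3*G(-5, 6) - 7)) = 1/(-83321 + (-9 - 6*(-3*(-5)² - 7)²)) = 1/(-83321 + (-9 - 6*(-3*25 - 7)²)) = 1/(-83321 + (-9 - 6*(-75 - 7)²)) = 1/(-83321 + (-9 - 6*(-82)²)) = 1/(-83321 + (-9 - 6*6724)) = 1/(-83321 + (-9 - 40344)) = 1/(-83321 - 40353) = 1/(-123674) = -1/123674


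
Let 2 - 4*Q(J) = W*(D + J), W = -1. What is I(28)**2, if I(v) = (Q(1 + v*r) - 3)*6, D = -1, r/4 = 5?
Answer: 680625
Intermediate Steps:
r = 20 (r = 4*5 = 20)
Q(J) = 1/4 + J/4 (Q(J) = 1/2 - (-1)*(-1 + J)/4 = 1/2 - (1 - J)/4 = 1/2 + (-1/4 + J/4) = 1/4 + J/4)
I(v) = -15 + 30*v (I(v) = ((1/4 + (1 + v*20)/4) - 3)*6 = ((1/4 + (1 + 20*v)/4) - 3)*6 = ((1/4 + (1/4 + 5*v)) - 3)*6 = ((1/2 + 5*v) - 3)*6 = (-5/2 + 5*v)*6 = -15 + 30*v)
I(28)**2 = (-15 + 30*28)**2 = (-15 + 840)**2 = 825**2 = 680625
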